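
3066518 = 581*5278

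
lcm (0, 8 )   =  0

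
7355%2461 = 2433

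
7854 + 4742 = 12596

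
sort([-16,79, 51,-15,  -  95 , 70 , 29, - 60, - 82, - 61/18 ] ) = [ - 95 , - 82,-60, - 16,-15, -61/18,29 , 51,70,79]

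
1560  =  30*52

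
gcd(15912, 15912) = 15912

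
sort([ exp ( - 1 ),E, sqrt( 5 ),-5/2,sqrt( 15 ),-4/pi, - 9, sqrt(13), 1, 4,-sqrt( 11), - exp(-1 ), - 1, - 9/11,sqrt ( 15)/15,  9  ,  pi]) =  [ - 9,- sqrt( 11), -5/2 , - 4/pi, - 1 , - 9/11 , -exp( -1), sqrt( 15 )/15, exp( -1),  1,  sqrt(5 ),  E,pi, sqrt( 13 ), sqrt(15), 4,9]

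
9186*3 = 27558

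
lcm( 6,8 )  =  24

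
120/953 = 120/953  =  0.13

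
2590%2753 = 2590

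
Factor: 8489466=2^1*3^2 * 19^1*103^1*241^1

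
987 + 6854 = 7841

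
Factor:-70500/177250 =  - 2^1 * 3^1*47^1*709^( - 1 )= -282/709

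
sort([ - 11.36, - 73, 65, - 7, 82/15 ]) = [ - 73, - 11.36, - 7, 82/15 , 65 ] 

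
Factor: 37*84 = 3108 = 2^2*3^1 * 7^1 * 37^1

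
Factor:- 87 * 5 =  -3^1*5^1*29^1=-435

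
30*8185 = 245550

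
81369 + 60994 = 142363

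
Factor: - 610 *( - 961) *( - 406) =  - 238001260 = - 2^2*5^1 *7^1*29^1*31^2 * 61^1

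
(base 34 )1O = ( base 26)26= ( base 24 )2a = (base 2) 111010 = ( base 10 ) 58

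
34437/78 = 883/2 = 441.50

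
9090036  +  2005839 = 11095875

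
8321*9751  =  81138071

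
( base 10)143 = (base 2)10001111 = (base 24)5N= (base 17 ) 87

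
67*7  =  469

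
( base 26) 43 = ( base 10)107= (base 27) 3Q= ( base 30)3H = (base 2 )1101011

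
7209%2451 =2307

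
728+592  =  1320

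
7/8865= 7/8865 = 0.00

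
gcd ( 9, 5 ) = 1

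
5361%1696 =273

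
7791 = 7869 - 78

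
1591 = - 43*( - 37 )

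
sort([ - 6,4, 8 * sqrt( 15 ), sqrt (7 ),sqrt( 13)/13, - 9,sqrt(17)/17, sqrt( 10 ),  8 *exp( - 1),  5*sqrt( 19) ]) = [  -  9, - 6, sqrt ( 17)/17,sqrt ( 13)/13 , sqrt ( 7), 8*exp( - 1),sqrt( 10 ),4,5  *sqrt (19 ),8 * sqrt ( 15) ] 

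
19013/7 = 19013/7 = 2716.14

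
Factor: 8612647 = 149^1*57803^1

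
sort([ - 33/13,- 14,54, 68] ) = [ -14, - 33/13,54, 68]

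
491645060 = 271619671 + 220025389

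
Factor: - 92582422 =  - 2^1*46291211^1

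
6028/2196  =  2 + 409/549 = 2.74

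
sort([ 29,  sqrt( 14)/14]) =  [ sqrt( 14)/14,  29 ] 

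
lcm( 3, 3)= 3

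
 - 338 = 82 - 420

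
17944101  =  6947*2583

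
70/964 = 35/482 = 0.07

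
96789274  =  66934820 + 29854454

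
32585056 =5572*5848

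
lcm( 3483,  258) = 6966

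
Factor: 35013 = 3^1 * 11^1*1061^1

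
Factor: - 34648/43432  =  -71/89 = - 71^1 * 89^( - 1)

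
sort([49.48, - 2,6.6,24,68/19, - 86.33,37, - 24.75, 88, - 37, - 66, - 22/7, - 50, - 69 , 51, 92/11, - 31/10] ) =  [ - 86.33, - 69,-66, - 50, - 37, - 24.75, - 22/7,-31/10, - 2, 68/19, 6.6,92/11 , 24,37,49.48,51,  88 ]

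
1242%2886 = 1242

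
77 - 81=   -  4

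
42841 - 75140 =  - 32299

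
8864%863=234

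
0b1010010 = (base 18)4A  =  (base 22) 3G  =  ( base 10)82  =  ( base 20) 42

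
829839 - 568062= 261777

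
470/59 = 7 + 57/59 = 7.97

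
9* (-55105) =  - 495945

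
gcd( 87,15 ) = 3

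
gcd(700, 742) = 14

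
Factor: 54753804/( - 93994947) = - 6083756/10443883 = -2^2*7^1*17^1*43^(  -  1)*89^( - 1)*2729^ (  -  1)*12781^1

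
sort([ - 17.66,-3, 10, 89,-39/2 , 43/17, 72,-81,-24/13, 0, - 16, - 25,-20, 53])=[-81, - 25, - 20, - 39/2, - 17.66, - 16, - 3,-24/13, 0,43/17, 10, 53, 72, 89 ] 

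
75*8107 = 608025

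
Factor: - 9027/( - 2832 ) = 51/16 = 2^(  -  4)*3^1*17^1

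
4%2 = 0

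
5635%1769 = 328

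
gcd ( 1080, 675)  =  135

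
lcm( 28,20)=140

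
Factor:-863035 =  - 5^1 * 172607^1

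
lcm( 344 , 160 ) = 6880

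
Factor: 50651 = 50651^1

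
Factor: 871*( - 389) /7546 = -2^( - 1)*7^( - 3) * 11^( - 1 )*13^1* 67^1*389^1 = - 338819/7546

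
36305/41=36305/41 =885.49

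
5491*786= 4315926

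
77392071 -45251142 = 32140929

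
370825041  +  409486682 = 780311723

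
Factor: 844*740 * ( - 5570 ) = -2^5*5^2*37^1*211^1*557^1 = - 3478799200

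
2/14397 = 2/14397  =  0.00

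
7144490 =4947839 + 2196651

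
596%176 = 68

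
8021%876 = 137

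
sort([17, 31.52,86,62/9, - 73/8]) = [-73/8,62/9, 17 , 31.52,86]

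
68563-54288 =14275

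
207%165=42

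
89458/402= 222+107/201 = 222.53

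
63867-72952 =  - 9085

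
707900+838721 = 1546621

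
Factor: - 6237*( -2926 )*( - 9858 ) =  - 2^2*3^5*7^2*11^2 *19^1*31^1*53^1= - 179903196396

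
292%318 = 292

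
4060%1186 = 502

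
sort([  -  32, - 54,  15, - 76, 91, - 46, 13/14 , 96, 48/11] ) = [ - 76, - 54,  -  46,- 32, 13/14, 48/11, 15,91 , 96 ] 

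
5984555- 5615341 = 369214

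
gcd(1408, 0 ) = 1408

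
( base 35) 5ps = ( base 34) 62O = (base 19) 108h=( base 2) 1101101110100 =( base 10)7028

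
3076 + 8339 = 11415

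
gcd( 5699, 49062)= 1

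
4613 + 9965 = 14578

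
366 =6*61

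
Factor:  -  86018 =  - 2^1*41^1*1049^1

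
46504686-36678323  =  9826363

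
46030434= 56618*813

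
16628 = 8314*2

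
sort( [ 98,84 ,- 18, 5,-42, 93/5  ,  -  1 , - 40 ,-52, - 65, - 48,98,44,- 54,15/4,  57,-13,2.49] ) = [-65 , - 54, - 52 ,-48,-42, - 40,  -  18, - 13, -1,2.49,15/4,5,93/5, 44, 57, 84, 98,98 ] 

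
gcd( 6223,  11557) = 889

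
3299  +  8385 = 11684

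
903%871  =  32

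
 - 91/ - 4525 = 91/4525 = 0.02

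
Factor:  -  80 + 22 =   -  2^1*29^1 =-58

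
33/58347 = 11/19449 = 0.00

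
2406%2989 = 2406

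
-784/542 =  - 2 + 150/271 = -1.45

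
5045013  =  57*88509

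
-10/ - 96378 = 5/48189= 0.00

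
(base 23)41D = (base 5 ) 32102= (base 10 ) 2152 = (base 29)2g6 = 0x868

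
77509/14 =5536 + 5/14 = 5536.36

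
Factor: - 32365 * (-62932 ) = 2^2*5^1*6473^1*15733^1 =2036794180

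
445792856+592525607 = 1038318463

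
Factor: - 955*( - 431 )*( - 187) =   -  76970135 = - 5^1*11^1*17^1*191^1*431^1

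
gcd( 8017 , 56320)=1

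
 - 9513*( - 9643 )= 91733859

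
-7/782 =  - 7/782 = -0.01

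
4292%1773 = 746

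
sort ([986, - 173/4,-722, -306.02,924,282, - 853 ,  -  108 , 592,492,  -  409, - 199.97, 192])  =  [ - 853,  -  722,-409,  -  306.02, -199.97, - 108,  -  173/4,192,282,  492, 592 , 924,986]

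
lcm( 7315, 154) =14630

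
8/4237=8/4237=0.00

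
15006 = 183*82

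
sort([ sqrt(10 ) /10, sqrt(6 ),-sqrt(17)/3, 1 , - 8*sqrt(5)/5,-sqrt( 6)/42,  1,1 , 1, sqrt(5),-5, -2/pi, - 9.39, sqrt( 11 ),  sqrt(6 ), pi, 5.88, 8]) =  [ - 9.39, - 5, - 8*sqrt ( 5)/5,-sqrt(17 ) /3,  -  2/pi, - sqrt(6) /42,sqrt(10)/10, 1 , 1,1, 1,sqrt(5), sqrt(6 ), sqrt(6), pi, sqrt(11), 5.88,  8 ] 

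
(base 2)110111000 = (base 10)440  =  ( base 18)168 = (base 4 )12320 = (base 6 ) 2012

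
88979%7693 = 4356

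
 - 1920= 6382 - 8302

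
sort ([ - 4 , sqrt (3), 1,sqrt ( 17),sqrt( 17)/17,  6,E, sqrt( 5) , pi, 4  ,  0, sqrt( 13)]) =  [ -4,0,sqrt( 17)/17, 1,sqrt(3), sqrt( 5),E , pi , sqrt( 13) , 4, sqrt (17), 6 ] 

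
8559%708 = 63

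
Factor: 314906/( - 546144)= - 2^( - 4)*3^( - 1)*19^1*5689^(  -  1 ) * 8287^1 = - 157453/273072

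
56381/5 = 11276 + 1/5 = 11276.20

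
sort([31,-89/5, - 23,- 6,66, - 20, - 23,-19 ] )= [  -  23, - 23, - 20, - 19, - 89/5, -6 , 31, 66]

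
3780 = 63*60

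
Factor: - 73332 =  - 2^2*3^3* 7^1*97^1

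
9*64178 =577602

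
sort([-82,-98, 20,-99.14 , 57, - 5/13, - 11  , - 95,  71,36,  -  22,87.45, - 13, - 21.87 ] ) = [ - 99.14, - 98, - 95, - 82, - 22, - 21.87 , - 13 , - 11, - 5/13, 20  ,  36 , 57,  71, 87.45]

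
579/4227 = 193/1409  =  0.14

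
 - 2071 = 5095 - 7166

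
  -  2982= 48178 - 51160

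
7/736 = 7/736 = 0.01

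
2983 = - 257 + 3240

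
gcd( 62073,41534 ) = 19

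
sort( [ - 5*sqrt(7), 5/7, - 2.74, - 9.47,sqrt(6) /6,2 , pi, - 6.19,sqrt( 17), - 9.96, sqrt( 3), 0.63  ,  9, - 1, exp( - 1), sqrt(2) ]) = [ - 5*sqrt( 7 ), - 9.96, - 9.47, - 6.19,-2.74, - 1,exp( - 1 ),sqrt(6) /6, 0.63,  5/7,sqrt(2 ),sqrt( 3 ), 2, pi,sqrt(17),9 ]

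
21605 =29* 745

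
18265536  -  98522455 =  - 80256919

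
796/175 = 796/175 = 4.55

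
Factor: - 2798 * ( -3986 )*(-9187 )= - 102461030836 =- 2^2 * 1399^1*1993^1*9187^1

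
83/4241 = 83/4241 = 0.02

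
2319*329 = 762951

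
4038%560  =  118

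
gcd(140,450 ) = 10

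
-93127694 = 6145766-99273460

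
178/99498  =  89/49749= 0.00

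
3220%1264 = 692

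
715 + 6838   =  7553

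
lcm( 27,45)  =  135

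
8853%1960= 1013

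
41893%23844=18049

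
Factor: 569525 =5^2*11^1*19^1*109^1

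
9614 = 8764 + 850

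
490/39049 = 490/39049 = 0.01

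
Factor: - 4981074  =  -2^1*3^1*7^1*233^1*509^1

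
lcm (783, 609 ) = 5481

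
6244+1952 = 8196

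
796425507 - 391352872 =405072635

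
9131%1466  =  335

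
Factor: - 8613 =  -3^3 * 11^1*29^1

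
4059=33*123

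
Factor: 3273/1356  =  2^(  -  2 )*113^( - 1)*1091^1 = 1091/452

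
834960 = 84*9940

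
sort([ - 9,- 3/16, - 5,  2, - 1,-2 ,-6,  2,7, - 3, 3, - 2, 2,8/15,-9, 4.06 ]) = [ - 9, - 9 , - 6, - 5, - 3, - 2, - 2,  -  1, - 3/16, 8/15 , 2,2,2, 3,4.06,7 ]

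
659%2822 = 659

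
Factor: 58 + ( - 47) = 11 = 11^1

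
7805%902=589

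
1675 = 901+774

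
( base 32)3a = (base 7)211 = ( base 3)10221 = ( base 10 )106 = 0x6a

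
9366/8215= 1 + 1151/8215  =  1.14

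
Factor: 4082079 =3^1* 571^1*2383^1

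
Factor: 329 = 7^1*47^1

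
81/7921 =81/7921  =  0.01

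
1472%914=558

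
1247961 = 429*2909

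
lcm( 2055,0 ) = 0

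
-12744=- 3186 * 4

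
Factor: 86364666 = 2^1*3^2*53^1*90529^1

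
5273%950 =523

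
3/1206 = 1/402 = 0.00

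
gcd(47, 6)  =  1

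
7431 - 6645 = 786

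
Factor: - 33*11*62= - 22506= - 2^1* 3^1*11^2*31^1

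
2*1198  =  2396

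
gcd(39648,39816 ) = 168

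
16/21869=16/21869= 0.00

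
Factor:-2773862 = -2^1*7^1*13^1*15241^1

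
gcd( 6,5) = 1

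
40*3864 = 154560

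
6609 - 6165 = 444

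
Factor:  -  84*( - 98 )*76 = 625632 = 2^5*3^1 * 7^3* 19^1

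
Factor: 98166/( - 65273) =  - 2^1*3^1*13^(- 1 )*5021^(-1 )*16361^1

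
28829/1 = 28829  =  28829.00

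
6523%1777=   1192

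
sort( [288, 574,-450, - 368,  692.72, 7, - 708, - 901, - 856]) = [ - 901, - 856, - 708, - 450, - 368, 7,  288,574, 692.72]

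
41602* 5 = 208010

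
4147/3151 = 4147/3151 = 1.32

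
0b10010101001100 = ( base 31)9T0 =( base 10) 9548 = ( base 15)2C68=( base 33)8PB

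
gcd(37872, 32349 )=789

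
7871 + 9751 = 17622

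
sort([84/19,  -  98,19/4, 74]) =[  -  98 , 84/19, 19/4,74] 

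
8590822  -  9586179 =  - 995357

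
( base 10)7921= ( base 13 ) 37B4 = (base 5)223141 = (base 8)17361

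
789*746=588594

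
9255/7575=1 + 112/505 = 1.22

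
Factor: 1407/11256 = 1/8 = 2^( - 3)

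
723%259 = 205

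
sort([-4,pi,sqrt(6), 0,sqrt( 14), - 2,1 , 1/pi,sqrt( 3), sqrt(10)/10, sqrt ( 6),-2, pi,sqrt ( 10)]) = [ -4, - 2,-2,0,sqrt( 10)/10,1/pi, 1 , sqrt ( 3 ),sqrt(6 ),sqrt( 6),pi,  pi, sqrt ( 10),sqrt(14)]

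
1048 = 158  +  890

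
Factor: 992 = 2^5*31^1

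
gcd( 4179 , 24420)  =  3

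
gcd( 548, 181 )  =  1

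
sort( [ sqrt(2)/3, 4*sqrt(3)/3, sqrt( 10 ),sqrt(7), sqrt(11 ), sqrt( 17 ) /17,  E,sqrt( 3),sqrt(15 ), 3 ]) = [ sqrt(17 )/17, sqrt( 2)/3, sqrt( 3),  4*sqrt(3) /3, sqrt( 7 ),E, 3, sqrt( 10), sqrt( 11), sqrt( 15)]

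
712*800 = 569600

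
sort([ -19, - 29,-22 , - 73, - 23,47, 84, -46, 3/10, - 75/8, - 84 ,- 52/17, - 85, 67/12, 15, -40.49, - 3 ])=[ - 85, - 84, - 73, - 46, - 40.49, - 29, -23,  -  22, - 19, - 75/8, - 52/17, - 3, 3/10 , 67/12,15 , 47,84 ] 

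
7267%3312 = 643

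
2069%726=617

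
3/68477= 3/68477 = 0.00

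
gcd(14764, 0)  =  14764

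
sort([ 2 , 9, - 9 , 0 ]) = [ - 9, 0,2 , 9] 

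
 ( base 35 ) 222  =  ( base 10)2522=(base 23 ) 4hf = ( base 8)4732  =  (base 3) 10110102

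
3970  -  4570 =  -  600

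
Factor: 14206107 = 3^1* 61^1*149^1*521^1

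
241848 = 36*6718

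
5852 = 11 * 532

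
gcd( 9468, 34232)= 4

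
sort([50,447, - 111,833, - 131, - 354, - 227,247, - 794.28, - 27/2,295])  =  [ - 794.28, - 354,- 227, - 131,  -  111, - 27/2 , 50,247, 295,447,833] 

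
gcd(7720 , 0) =7720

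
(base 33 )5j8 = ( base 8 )13700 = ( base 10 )6080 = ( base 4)1133000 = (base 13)29C9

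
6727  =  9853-3126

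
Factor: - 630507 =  - 3^1*210169^1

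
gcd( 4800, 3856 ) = 16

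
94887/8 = 11860+7/8=11860.88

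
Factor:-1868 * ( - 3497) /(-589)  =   - 2^2*13^1*19^( - 1) * 31^( -1)*269^1*467^1 = - 6532396/589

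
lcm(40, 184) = 920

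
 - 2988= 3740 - 6728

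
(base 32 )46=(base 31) 4a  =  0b10000110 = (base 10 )134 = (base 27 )4q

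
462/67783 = 462/67783  =  0.01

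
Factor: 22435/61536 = 2^( - 5 ) * 3^ ( - 1 )*5^1 * 7^1 = 35/96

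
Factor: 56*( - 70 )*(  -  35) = 137200 =2^4*5^2*7^3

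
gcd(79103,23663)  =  1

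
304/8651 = 304/8651=0.04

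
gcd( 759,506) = 253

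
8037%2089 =1770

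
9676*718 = 6947368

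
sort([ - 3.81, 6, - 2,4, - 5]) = [ - 5,  -  3.81, - 2,4,6]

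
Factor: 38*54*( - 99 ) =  - 203148 = -2^2*3^5*11^1*19^1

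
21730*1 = 21730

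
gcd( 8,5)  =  1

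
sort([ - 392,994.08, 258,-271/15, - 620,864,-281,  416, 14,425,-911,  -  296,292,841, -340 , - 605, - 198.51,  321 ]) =[ - 911 ,-620,-605, - 392, - 340, - 296, - 281,-198.51, - 271/15, 14 , 258,  292, 321 , 416,425,  841, 864,  994.08] 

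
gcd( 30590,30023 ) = 7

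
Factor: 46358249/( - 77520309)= - 3^(  -  1)*7^1 *41^1*181^(-1 )*367^(  -  1)*389^( - 1)*161527^1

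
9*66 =594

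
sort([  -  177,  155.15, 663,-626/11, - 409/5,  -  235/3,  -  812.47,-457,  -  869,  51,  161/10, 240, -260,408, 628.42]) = [ - 869, - 812.47, - 457, - 260,-177, -409/5,-235/3, - 626/11, 161/10, 51, 155.15, 240, 408,628.42, 663]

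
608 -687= - 79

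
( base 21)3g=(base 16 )4f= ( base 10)79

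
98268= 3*32756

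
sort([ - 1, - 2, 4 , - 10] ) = [  -  10 ,-2,-1,  4 ] 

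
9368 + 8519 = 17887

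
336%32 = 16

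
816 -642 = 174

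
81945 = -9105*( - 9) 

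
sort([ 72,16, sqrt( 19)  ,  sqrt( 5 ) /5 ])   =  [ sqrt (5) /5, sqrt(19),16,72]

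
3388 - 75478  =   - 72090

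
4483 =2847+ 1636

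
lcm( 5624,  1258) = 95608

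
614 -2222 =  - 1608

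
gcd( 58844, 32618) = 94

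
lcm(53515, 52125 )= 4013625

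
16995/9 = 1888+1/3 = 1888.33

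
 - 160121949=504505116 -664627065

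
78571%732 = 247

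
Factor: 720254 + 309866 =1030120 = 2^3*5^1*7^1*13^1*283^1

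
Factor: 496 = 2^4 *31^1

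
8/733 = 8/733 =0.01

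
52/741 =4/57 = 0.07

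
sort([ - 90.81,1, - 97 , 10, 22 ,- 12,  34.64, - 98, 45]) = [-98, - 97 , - 90.81,-12,1,10,  22,34.64 , 45] 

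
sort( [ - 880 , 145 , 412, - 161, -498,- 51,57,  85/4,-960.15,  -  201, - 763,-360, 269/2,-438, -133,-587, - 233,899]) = [ - 960.15, - 880,- 763, - 587, -498,-438  , - 360, -233, - 201, - 161,  -  133, - 51, 85/4,57, 269/2,145 , 412,899]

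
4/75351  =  4/75351 =0.00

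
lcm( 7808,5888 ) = 359168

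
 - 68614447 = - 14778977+  -  53835470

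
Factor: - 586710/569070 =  - 3^1*41^1*53^1*6323^(  -  1 ) = -6519/6323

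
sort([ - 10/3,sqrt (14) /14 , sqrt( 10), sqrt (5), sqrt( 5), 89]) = [ - 10/3, sqrt (14)/14, sqrt( 5),sqrt(5 ),sqrt(10),  89]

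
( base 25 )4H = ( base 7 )225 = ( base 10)117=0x75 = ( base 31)3o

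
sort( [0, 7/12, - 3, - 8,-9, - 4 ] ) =[-9,-8, - 4,-3, 0, 7/12]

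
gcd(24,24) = 24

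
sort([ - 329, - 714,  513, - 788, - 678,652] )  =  [ - 788, - 714, - 678, -329,513, 652 ]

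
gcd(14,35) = 7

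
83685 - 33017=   50668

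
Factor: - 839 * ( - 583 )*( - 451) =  - 11^2* 41^1 * 53^1*839^1 = - 220600787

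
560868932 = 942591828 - 381722896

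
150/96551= 150/96551= 0.00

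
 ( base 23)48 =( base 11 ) 91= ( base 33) 31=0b1100100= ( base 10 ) 100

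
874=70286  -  69412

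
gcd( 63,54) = 9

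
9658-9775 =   -  117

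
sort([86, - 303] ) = [ - 303, 86]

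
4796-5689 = -893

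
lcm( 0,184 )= 0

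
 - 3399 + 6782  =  3383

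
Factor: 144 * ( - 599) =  - 86256= - 2^4*3^2*599^1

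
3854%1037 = 743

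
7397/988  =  569/76 = 7.49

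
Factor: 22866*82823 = 2^1 * 3^1*13^1*23^1*37^1*103^1*277^1 = 1893830718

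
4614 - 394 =4220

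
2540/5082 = 1270/2541 = 0.50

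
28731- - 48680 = 77411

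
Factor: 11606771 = 11^1*853^1*1237^1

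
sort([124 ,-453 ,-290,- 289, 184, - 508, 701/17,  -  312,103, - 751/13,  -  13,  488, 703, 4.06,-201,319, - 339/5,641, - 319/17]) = [-508,  -  453, - 312,  -  290, - 289,- 201, - 339/5, - 751/13,-319/17,-13, 4.06,701/17, 103, 124, 184, 319, 488, 641, 703]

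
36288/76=9072/19 = 477.47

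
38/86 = 19/43 = 0.44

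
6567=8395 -1828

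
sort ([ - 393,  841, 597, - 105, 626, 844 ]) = [ - 393,-105 , 597, 626, 841, 844 ]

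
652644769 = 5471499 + 647173270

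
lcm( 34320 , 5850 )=514800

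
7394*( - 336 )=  - 2484384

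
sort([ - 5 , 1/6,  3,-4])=[ -5, - 4,1/6, 3]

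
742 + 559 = 1301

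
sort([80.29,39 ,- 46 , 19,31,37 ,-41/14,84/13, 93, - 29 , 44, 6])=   [ - 46, - 29,  -  41/14,6, 84/13, 19, 31, 37 , 39, 44, 80.29,93] 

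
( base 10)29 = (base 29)10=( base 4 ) 131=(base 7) 41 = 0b11101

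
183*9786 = 1790838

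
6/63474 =1/10579 = 0.00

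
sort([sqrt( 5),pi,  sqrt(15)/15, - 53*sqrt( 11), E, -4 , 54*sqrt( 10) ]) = [ - 53*sqrt( 11), - 4, sqrt( 15)/15 , sqrt( 5 ),  E,pi,54*sqrt(10)] 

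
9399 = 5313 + 4086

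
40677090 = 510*79759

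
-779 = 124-903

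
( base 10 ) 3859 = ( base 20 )9CJ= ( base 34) 3bh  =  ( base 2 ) 111100010011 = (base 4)330103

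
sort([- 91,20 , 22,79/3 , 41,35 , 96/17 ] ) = [ - 91,  96/17, 20, 22, 79/3, 35 , 41] 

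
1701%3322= 1701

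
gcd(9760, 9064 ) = 8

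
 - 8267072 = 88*(-93944 )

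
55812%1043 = 533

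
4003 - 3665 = 338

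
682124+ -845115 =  - 162991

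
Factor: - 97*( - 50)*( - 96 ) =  - 465600 = -2^6*3^1 * 5^2*97^1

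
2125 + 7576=9701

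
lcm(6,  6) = 6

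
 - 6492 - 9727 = -16219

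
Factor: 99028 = 2^2*19^1*1303^1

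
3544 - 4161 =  - 617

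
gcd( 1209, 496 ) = 31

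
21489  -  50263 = - 28774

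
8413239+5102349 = 13515588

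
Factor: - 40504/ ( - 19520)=2^( - 3 ) *5^ ( - 1 )*83^1=83/40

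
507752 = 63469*8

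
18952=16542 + 2410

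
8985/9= 2995/3 = 998.33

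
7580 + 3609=11189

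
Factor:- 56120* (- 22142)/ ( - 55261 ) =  - 1242609040/55261 = - 2^4*5^1*23^1*61^1*73^( - 1)*757^( - 1)*11071^1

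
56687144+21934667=78621811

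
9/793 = 9/793 = 0.01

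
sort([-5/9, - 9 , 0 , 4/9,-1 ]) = [ - 9, - 1, - 5/9 , 0, 4/9 ] 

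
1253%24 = 5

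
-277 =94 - 371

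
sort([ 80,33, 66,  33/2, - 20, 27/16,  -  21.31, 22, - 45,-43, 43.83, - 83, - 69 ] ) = [ - 83,-69, - 45,  -  43, - 21.31 , - 20,27/16,  33/2, 22 , 33,43.83, 66,80]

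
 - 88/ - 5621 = 8/511 = 0.02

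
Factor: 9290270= 2^1*5^1*11^1*84457^1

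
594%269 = 56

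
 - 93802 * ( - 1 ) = 93802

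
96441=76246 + 20195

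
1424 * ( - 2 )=-2848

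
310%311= 310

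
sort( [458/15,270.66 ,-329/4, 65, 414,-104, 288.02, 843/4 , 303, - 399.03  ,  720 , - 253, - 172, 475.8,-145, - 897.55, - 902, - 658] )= [- 902, - 897.55, - 658,-399.03, - 253, -172 , - 145, - 104,-329/4, 458/15, 65, 843/4,  270.66 , 288.02, 303,  414,475.8 , 720 ] 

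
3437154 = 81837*42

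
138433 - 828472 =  - 690039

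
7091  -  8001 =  - 910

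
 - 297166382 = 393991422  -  691157804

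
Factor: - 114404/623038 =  - 2^1*13^( - 1 )*31^( - 1 )*37^1 = -  74/403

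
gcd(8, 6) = 2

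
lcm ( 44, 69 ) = 3036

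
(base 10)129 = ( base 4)2001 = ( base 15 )89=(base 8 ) 201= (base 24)59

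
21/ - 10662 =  - 1 + 3547/3554 = - 0.00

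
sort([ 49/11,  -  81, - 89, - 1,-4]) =[ - 89,-81, - 4,-1, 49/11]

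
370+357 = 727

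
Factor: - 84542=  - 2^1 *41^1*1031^1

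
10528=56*188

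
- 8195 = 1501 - 9696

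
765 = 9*85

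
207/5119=207/5119 = 0.04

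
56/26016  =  7/3252=0.00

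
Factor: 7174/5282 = 3587/2641= 17^1*19^ ( - 1)*139^( - 1 )*211^1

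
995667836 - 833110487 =162557349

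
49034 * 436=21378824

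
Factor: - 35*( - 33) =1155 =3^1*5^1 * 7^1*11^1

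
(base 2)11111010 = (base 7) 505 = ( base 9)307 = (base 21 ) BJ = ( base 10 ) 250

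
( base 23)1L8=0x3fc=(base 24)1IC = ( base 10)1020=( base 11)848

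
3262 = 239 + 3023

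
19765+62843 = 82608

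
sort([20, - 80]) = [ - 80,20 ] 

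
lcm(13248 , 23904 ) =1099584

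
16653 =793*21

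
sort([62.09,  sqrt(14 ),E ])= [ E, sqrt( 14 ),62.09 ]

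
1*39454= 39454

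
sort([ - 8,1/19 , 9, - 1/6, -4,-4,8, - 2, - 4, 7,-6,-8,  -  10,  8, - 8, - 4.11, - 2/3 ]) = [ - 10, - 8, - 8,-8, - 6,-4.11,- 4, - 4, - 4, - 2,  -  2/3 ,-1/6 , 1/19, 7,8,  8,9]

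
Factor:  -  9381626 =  - 2^1*311^1*15083^1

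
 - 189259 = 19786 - 209045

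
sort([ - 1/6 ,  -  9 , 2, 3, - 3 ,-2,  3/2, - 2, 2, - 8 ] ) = [ - 9, - 8, - 3, - 2,  -  2 , - 1/6, 3/2, 2,2, 3]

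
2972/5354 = 1486/2677 = 0.56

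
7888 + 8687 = 16575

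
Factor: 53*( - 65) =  - 5^1*13^1 *53^1 = - 3445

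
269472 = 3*89824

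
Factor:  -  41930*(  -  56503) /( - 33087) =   -  2369170790/33087 = -2^1 * 3^( - 1 ) * 5^1*7^1 * 41^( - 1)*269^( - 1 )*599^1*56503^1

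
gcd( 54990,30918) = 6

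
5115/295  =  17 +20/59=17.34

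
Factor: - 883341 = - 3^2*61^1*1609^1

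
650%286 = 78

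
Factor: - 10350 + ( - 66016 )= - 76366 = - 2^1*38183^1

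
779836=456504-  -  323332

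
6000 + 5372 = 11372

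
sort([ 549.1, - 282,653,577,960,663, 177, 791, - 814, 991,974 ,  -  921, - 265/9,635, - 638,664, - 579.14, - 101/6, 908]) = [ - 921,  -  814,  -  638, - 579.14, - 282, - 265/9,  -  101/6, 177 , 549.1,577,635,653,663,664,  791,908,960,974,991] 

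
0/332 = 0 = 0.00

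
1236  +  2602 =3838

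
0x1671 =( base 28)795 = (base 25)94K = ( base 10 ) 5745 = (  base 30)6BF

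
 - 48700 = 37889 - 86589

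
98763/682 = 144 + 555/682 = 144.81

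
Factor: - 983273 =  - 23^1*42751^1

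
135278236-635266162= -499987926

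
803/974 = 803/974 = 0.82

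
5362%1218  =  490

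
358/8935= 358/8935 = 0.04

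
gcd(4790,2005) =5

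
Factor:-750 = - 2^1*3^1*5^3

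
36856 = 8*4607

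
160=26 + 134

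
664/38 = 332/19 = 17.47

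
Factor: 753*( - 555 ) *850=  - 355227750 = - 2^1*3^2*5^3*17^1 * 37^1*251^1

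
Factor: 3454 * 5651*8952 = 174730095408  =  2^4 * 3^1*11^1*157^1 * 373^1 * 5651^1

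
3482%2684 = 798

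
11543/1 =11543 =11543.00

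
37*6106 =225922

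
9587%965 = 902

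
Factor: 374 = 2^1*11^1*17^1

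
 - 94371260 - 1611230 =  - 95982490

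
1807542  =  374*4833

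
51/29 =51/29 = 1.76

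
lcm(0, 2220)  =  0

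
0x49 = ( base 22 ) 37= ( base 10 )73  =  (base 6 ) 201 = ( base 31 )2B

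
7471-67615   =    -  60144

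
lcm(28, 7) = 28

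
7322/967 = 7322/967 = 7.57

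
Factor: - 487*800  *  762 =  - 2^6*3^1*5^2 *127^1*487^1=- 296875200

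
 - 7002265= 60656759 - 67659024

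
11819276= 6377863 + 5441413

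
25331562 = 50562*501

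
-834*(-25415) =21196110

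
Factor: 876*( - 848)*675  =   - 501422400=- 2^6*3^4 * 5^2*53^1*73^1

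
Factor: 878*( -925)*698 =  - 2^2*5^2*37^1  *349^1*439^1 = -566880700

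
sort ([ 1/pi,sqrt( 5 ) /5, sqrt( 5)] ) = [1/pi,sqrt( 5) /5 , sqrt( 5) ] 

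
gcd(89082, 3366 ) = 18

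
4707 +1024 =5731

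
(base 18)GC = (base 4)10230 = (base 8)454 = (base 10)300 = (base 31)9l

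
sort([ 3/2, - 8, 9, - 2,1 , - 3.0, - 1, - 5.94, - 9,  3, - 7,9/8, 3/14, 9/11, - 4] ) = [ - 9, - 8,-7, - 5.94, - 4, - 3.0,-2,-1, 3/14,9/11 , 1, 9/8,3/2,3, 9]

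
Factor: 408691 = 408691^1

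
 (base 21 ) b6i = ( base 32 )4S3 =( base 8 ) 11603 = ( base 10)4995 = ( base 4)1032003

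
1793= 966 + 827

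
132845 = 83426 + 49419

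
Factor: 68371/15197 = 7^( - 1 )*13^( - 1)*167^(-1) * 68371^1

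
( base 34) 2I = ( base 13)68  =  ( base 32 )2M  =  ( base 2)1010110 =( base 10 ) 86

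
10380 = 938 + 9442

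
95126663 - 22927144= 72199519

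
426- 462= -36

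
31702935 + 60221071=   91924006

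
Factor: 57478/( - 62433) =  - 58/63 = - 2^1*3^( - 2)*7^(- 1)*29^1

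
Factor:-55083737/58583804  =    -  2^(-2)*71^( - 1 )*206281^( - 1)*55083737^1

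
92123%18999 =16127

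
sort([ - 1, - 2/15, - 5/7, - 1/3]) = [ - 1,- 5/7, - 1/3, - 2/15]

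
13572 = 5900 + 7672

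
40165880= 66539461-26373581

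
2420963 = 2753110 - 332147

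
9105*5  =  45525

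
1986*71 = 141006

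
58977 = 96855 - 37878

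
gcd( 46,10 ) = 2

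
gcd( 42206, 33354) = 2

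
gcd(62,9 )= 1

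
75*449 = 33675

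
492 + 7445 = 7937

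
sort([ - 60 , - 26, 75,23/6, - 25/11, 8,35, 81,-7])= [ - 60, - 26, - 7, - 25/11,  23/6,8, 35,75,81]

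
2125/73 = 29 + 8/73=29.11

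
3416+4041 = 7457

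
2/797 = 2/797 = 0.00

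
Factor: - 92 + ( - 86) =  - 2^1  *  89^1 = - 178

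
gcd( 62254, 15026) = 2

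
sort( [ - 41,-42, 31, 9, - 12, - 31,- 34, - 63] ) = [-63,-42,-41, - 34 , - 31,  -  12,  9, 31 ]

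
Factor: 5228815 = 5^1*1045763^1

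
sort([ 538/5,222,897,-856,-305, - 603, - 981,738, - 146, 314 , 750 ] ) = [ - 981, - 856, - 603,-305 , -146,  538/5, 222,314,738,750,897]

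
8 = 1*8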